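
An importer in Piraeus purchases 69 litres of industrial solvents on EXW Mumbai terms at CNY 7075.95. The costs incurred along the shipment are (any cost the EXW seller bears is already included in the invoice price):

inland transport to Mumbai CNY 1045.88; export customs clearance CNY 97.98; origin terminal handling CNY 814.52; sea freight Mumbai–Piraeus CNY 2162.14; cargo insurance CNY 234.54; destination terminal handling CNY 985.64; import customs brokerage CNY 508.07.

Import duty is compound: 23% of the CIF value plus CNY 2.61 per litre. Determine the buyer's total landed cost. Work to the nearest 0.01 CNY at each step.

EXW: the seller makes goods available at their premises; the buyer bears all onward costs.
CIF value = EXW price + inland to port + export clearance + origin terminal + freight + insurance = 7075.95 + 1045.88 + 97.98 + 814.52 + 2162.14 + 234.54 = 11431.01
Ad valorem component: 11431.01 × 23% = 2629.13
Specific component: 69 × 2.61 = 180.09
Import duty = 2629.13 + 180.09 = 2809.22
Buyer bears: inland to port 1045.88 + export clearance 97.98 + origin terminal 814.52 + freight 2162.14 + insurance 234.54 + destination terminal 985.64 + brokerage 508.07 + duty 2809.22 = 8657.99
Landed cost = invoice 7075.95 + 8657.99 = 15733.94

Total landed cost: CNY 15733.94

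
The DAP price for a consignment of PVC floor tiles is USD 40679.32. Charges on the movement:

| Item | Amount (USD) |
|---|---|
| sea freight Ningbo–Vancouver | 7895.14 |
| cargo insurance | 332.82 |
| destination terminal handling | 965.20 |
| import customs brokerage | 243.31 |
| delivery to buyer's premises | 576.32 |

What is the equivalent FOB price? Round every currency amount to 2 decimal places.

FOB price: USD 30909.84

Not relevant to the conversion: brokerage — on the buyer under both terms; not part of either seller's price.
From DAP to FOB, the seller no longer bears: freight, insurance, destination terminal, delivery.
FOB price = 40679.32 − 7895.14 − 332.82 − 965.20 − 576.32 = 30909.84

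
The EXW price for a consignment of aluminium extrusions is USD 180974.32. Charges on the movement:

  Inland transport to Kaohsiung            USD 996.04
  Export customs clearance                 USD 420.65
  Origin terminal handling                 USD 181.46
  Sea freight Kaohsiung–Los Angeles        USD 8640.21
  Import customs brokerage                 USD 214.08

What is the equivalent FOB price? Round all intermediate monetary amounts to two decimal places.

Not relevant to the conversion: freight, brokerage — on the buyer under both terms; not part of either seller's price.
From EXW to FOB, the seller additionally bears: inland to port, export clearance, origin terminal.
FOB price = 180974.32 + 996.04 + 420.65 + 181.46 = 182572.47

FOB price: USD 182572.47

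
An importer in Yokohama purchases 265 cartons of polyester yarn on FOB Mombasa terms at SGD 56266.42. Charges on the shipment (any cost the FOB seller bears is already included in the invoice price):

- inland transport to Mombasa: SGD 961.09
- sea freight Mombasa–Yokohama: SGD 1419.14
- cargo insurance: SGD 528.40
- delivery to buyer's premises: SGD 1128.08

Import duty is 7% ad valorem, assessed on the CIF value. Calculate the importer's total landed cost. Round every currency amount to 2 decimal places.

Total landed cost: SGD 63417.02

FOB: the seller bears costs until goods are on board at the origin port; the buyer bears freight, insurance and all costs thereafter.
Already in the invoice (seller's account under FOB): inland to port — exclude.
CIF value = FOB price + freight + insurance = 56266.42 + 1419.14 + 528.40 = 58213.96
Import duty = 58213.96 × 7% = 4074.98
Buyer bears: freight 1419.14 + insurance 528.40 + delivery 1128.08 + duty 4074.98 = 7150.60
Landed cost = invoice 56266.42 + 7150.60 = 63417.02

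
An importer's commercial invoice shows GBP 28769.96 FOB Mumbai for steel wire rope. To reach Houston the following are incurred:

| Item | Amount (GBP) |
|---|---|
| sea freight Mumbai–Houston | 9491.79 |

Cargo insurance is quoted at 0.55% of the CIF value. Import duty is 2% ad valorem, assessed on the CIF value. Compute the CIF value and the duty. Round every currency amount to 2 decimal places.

CIF value: GBP 38473.35; import duty: GBP 769.47

Let C be the CIF value. C = FOB price + freight + 0.55% × C
C − 0.55% × C = 28769.96 + 9491.79
0.9945 × C = 38261.75
C = 38261.75 / 0.9945 = 38473.35
Insurance premium = 0.55% × 38473.35 = 211.60
Import duty = 38473.35 × 2% = 769.47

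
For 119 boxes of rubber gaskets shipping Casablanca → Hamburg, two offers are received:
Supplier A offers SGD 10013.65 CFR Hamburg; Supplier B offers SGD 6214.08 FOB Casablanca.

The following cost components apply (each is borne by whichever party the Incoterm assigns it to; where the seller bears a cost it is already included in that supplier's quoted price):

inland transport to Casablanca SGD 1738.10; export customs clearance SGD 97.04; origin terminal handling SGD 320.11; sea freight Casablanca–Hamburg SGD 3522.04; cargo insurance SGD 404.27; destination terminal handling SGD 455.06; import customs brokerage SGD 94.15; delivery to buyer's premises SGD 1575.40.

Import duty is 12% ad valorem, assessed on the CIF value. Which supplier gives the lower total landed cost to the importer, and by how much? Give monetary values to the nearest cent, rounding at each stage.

Supplier A (CFR):
CIF value = CFR price + insurance = 10013.65 + 404.27 = 10417.92
Import duty = 10417.92 × 12% = 1250.15
Buyer bears (A): 404.27 + 455.06 + 94.15 + 1575.40 = 2528.88
Landed cost (A) = invoice 10013.65 + 2528.88 + duty 1250.15 = 13792.68
Supplier B (FOB):
CIF value = FOB price + freight + insurance = 6214.08 + 3522.04 + 404.27 = 10140.39
Import duty = 10140.39 × 12% = 1216.85
Buyer bears (B): 3522.04 + 404.27 + 455.06 + 94.15 + 1575.40 = 6050.92
Landed cost (B) = invoice 6214.08 + 6050.92 + duty 1216.85 = 13481.85
Difference = |13792.68 − 13481.85| = 310.83

Supplier B is cheaper by SGD 310.83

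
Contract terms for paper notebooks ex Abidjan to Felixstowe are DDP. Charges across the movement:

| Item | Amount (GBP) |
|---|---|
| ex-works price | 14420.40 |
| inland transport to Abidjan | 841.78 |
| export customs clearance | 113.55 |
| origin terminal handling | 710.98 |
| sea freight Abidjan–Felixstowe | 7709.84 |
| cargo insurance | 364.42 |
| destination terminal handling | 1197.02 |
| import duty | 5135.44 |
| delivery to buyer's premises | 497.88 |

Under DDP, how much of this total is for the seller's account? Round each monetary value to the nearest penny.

Seller's account: GBP 30991.31

DDP: the seller bears all costs including import duty.
Seller's account: goods 14420.40 + inland to port 841.78 + export clearance 113.55 + origin terminal 710.98 + freight 7709.84 + insurance 364.42 + destination terminal 1197.02 + duty 5135.44 + delivery 497.88 = 30991.31
Buyer's account: 0.00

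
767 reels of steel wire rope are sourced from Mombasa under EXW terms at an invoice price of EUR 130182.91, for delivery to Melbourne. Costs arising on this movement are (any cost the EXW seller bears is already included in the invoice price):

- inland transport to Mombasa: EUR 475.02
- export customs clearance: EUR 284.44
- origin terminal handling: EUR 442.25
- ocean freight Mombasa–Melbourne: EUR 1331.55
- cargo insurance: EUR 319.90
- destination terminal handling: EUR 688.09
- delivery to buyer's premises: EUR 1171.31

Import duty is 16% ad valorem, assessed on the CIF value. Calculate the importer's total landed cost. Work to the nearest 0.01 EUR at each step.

EXW: the seller makes goods available at their premises; the buyer bears all onward costs.
CIF value = EXW price + inland to port + export clearance + origin terminal + freight + insurance = 130182.91 + 475.02 + 284.44 + 442.25 + 1331.55 + 319.90 = 133036.07
Import duty = 133036.07 × 16% = 21285.77
Buyer bears: inland to port 475.02 + export clearance 284.44 + origin terminal 442.25 + freight 1331.55 + insurance 319.90 + destination terminal 688.09 + delivery 1171.31 + duty 21285.77 = 25998.33
Landed cost = invoice 130182.91 + 25998.33 = 156181.24

Total landed cost: EUR 156181.24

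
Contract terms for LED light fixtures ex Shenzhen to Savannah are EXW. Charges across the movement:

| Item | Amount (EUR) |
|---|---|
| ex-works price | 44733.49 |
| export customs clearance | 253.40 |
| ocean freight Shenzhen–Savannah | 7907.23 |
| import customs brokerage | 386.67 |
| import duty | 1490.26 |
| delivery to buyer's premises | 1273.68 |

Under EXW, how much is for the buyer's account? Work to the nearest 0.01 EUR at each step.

Buyer's account: EUR 11311.24

EXW: the seller makes goods available at their premises; the buyer bears all onward costs.
Seller's account: goods 44733.49 = 44733.49
Buyer's account: export clearance 253.40 + freight 7907.23 + brokerage 386.67 + duty 1490.26 + delivery 1273.68 = 11311.24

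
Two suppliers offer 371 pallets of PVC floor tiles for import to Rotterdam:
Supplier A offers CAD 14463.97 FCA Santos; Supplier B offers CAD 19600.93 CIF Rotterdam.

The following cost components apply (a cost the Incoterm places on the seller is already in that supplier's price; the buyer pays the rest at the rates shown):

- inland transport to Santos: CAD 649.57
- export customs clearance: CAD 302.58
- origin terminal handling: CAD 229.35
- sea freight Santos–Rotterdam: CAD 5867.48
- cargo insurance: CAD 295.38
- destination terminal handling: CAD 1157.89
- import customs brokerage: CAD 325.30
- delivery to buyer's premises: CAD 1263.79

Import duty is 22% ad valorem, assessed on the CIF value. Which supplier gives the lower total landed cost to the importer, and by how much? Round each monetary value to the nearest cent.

Supplier A (FCA):
CIF value = FCA price + origin terminal + freight + insurance = 14463.97 + 229.35 + 5867.48 + 295.38 = 20856.18
Import duty = 20856.18 × 22% = 4588.36
Buyer bears (A): 229.35 + 5867.48 + 295.38 + 1157.89 + 325.30 + 1263.79 = 9139.19
Landed cost (A) = invoice 14463.97 + 9139.19 + duty 4588.36 = 28191.52
Supplier B (CIF):
The CIF price already equals the CIF value: 19600.93
Import duty = 19600.93 × 22% = 4312.20
Buyer bears (B): 1157.89 + 325.30 + 1263.79 = 2746.98
Landed cost (B) = invoice 19600.93 + 2746.98 + duty 4312.20 = 26660.11
Difference = |28191.52 − 26660.11| = 1531.41

Supplier B is cheaper by CAD 1531.41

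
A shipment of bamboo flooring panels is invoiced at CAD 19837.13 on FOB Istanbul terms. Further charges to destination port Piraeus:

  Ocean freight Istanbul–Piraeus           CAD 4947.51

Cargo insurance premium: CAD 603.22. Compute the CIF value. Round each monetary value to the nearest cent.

CIF = FOB price + freight + insurance
CIF = 19837.13 + 4947.51 + 603.22 = 25387.86

CIF value: CAD 25387.86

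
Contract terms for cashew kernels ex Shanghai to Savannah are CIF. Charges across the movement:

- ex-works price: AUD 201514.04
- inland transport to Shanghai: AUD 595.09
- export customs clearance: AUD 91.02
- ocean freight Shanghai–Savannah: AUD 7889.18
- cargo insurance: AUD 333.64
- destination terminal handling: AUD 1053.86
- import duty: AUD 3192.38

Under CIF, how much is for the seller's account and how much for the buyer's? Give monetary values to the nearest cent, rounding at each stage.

CIF: the seller pays costs through ocean freight and marine insurance to the destination port.
Seller's account: goods 201514.04 + inland to port 595.09 + export clearance 91.02 + freight 7889.18 + insurance 333.64 = 210422.97
Buyer's account: destination terminal 1053.86 + duty 3192.38 = 4246.24

Seller: AUD 210422.97; buyer: AUD 4246.24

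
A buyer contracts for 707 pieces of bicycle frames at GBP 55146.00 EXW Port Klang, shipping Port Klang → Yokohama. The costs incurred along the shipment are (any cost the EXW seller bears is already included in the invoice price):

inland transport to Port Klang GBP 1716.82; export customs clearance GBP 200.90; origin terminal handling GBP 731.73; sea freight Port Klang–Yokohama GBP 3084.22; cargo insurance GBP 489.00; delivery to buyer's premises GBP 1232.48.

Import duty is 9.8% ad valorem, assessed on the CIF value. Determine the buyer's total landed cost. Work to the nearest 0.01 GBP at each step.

Total landed cost: GBP 68615.28

EXW: the seller makes goods available at their premises; the buyer bears all onward costs.
CIF value = EXW price + inland to port + export clearance + origin terminal + freight + insurance = 55146.00 + 1716.82 + 200.90 + 731.73 + 3084.22 + 489.00 = 61368.67
Import duty = 61368.67 × 9.8% = 6014.13
Buyer bears: inland to port 1716.82 + export clearance 200.90 + origin terminal 731.73 + freight 3084.22 + insurance 489.00 + delivery 1232.48 + duty 6014.13 = 13469.28
Landed cost = invoice 55146.00 + 13469.28 = 68615.28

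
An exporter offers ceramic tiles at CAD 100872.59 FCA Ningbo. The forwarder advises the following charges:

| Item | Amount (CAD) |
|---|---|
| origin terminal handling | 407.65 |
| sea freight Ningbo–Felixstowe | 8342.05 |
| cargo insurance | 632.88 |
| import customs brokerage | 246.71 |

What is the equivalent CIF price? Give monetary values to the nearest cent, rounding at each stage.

CIF price: CAD 110255.17

Not relevant to the conversion: brokerage — on the buyer under both terms; not part of either seller's price.
From FCA to CIF, the seller additionally bears: origin terminal, freight, insurance.
CIF price = 100872.59 + 407.65 + 8342.05 + 632.88 = 110255.17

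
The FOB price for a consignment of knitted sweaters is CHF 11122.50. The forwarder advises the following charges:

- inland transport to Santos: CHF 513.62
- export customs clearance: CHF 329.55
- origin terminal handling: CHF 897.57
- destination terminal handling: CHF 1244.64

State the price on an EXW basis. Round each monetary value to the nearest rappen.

EXW price: CHF 9381.76

Not relevant to the conversion: destination terminal — on the buyer under both terms; not part of either seller's price.
From FOB to EXW, the seller no longer bears: inland to port, export clearance, origin terminal.
EXW price = 11122.50 − 513.62 − 329.55 − 897.57 = 9381.76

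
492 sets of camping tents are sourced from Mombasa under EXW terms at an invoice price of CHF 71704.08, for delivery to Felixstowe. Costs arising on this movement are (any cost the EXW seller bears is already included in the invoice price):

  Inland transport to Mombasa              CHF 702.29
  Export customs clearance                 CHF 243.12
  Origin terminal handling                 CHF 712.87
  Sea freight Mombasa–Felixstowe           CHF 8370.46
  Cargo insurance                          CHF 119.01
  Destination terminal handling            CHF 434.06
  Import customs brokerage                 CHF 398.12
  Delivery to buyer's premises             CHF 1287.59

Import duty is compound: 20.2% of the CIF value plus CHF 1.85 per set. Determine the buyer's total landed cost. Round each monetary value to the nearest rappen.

EXW: the seller makes goods available at their premises; the buyer bears all onward costs.
CIF value = EXW price + inland to port + export clearance + origin terminal + freight + insurance = 71704.08 + 702.29 + 243.12 + 712.87 + 8370.46 + 119.01 = 81851.83
Ad valorem component: 81851.83 × 20.2% = 16534.07
Specific component: 492 × 1.85 = 910.20
Import duty = 16534.07 + 910.20 = 17444.27
Buyer bears: inland to port 702.29 + export clearance 243.12 + origin terminal 712.87 + freight 8370.46 + insurance 119.01 + destination terminal 434.06 + brokerage 398.12 + delivery 1287.59 + duty 17444.27 = 29711.79
Landed cost = invoice 71704.08 + 29711.79 = 101415.87

Total landed cost: CHF 101415.87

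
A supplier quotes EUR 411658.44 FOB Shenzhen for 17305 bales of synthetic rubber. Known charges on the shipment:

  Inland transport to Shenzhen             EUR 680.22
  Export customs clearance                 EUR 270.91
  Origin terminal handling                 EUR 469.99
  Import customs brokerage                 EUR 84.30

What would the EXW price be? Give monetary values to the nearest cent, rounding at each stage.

EXW price: EUR 410237.32

Not relevant to the conversion: brokerage — on the buyer under both terms; not part of either seller's price.
From FOB to EXW, the seller no longer bears: inland to port, export clearance, origin terminal.
EXW price = 411658.44 − 680.22 − 270.91 − 469.99 = 410237.32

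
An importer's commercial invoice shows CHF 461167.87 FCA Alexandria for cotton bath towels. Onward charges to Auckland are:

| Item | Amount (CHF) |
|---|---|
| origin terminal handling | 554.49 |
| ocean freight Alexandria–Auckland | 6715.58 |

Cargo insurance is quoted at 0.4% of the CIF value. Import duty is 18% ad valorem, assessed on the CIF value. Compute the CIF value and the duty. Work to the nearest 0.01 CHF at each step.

CIF value: CHF 470319.22; import duty: CHF 84657.46

Let C be the CIF value. C = FCA price + pre-shipment costs + freight + 0.4% × C
C − 0.4% × C = 461167.87 + 554.49 + 6715.58
0.996 × C = 468437.94
C = 468437.94 / 0.996 = 470319.22
Insurance premium = 0.4% × 470319.22 = 1881.28
Import duty = 470319.22 × 18% = 84657.46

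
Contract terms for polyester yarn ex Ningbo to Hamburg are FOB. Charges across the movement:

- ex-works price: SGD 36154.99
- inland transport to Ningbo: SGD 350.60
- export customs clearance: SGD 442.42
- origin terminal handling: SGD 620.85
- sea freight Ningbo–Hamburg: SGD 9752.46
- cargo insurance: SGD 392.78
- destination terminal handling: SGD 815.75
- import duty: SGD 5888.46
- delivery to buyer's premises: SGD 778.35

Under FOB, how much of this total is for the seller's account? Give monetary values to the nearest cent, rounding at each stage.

Seller's account: SGD 37568.86

FOB: the seller bears costs until goods are on board at the origin port; the buyer bears freight, insurance and all costs thereafter.
Seller's account: goods 36154.99 + inland to port 350.60 + export clearance 442.42 + origin terminal 620.85 = 37568.86
Buyer's account: freight 9752.46 + insurance 392.78 + destination terminal 815.75 + duty 5888.46 + delivery 778.35 = 17627.80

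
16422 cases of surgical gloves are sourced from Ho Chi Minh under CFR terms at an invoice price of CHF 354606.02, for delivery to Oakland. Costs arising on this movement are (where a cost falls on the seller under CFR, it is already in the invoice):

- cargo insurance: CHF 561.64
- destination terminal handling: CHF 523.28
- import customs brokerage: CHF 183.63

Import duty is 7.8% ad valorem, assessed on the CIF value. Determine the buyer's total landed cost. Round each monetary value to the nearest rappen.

CFR: the seller pays costs through ocean freight to the destination port, but not insurance.
CIF value = CFR price + insurance = 354606.02 + 561.64 = 355167.66
Import duty = 355167.66 × 7.8% = 27703.08
Buyer bears: insurance 561.64 + destination terminal 523.28 + brokerage 183.63 + duty 27703.08 = 28971.63
Landed cost = invoice 354606.02 + 28971.63 = 383577.65

Total landed cost: CHF 383577.65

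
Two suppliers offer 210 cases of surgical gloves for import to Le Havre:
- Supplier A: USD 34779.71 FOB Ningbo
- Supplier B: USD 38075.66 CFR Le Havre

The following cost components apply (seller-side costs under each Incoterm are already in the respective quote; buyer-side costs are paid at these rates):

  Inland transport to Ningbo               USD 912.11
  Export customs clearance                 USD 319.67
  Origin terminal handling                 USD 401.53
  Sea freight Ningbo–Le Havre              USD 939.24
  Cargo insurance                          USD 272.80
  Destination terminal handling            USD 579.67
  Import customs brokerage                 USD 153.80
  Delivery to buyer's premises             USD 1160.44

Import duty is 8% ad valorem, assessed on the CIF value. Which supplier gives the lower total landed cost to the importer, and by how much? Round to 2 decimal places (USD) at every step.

Supplier A is cheaper by USD 2545.25

Supplier A (FOB):
CIF value = FOB price + freight + insurance = 34779.71 + 939.24 + 272.80 = 35991.75
Import duty = 35991.75 × 8% = 2879.34
Buyer bears (A): 939.24 + 272.80 + 579.67 + 153.80 + 1160.44 = 3105.95
Landed cost (A) = invoice 34779.71 + 3105.95 + duty 2879.34 = 40765.00
Supplier B (CFR):
CIF value = CFR price + insurance = 38075.66 + 272.80 = 38348.46
Import duty = 38348.46 × 8% = 3067.88
Buyer bears (B): 272.80 + 579.67 + 153.80 + 1160.44 = 2166.71
Landed cost (B) = invoice 38075.66 + 2166.71 + duty 3067.88 = 43310.25
Difference = |40765.00 − 43310.25| = 2545.25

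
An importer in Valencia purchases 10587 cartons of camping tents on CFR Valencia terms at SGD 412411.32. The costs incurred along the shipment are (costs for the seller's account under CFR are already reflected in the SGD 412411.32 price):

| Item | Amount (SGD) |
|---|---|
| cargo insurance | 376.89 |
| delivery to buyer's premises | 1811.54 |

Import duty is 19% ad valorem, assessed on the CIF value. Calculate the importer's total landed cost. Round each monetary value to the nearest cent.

Total landed cost: SGD 493029.51

CFR: the seller pays costs through ocean freight to the destination port, but not insurance.
CIF value = CFR price + insurance = 412411.32 + 376.89 = 412788.21
Import duty = 412788.21 × 19% = 78429.76
Buyer bears: insurance 376.89 + delivery 1811.54 + duty 78429.76 = 80618.19
Landed cost = invoice 412411.32 + 80618.19 = 493029.51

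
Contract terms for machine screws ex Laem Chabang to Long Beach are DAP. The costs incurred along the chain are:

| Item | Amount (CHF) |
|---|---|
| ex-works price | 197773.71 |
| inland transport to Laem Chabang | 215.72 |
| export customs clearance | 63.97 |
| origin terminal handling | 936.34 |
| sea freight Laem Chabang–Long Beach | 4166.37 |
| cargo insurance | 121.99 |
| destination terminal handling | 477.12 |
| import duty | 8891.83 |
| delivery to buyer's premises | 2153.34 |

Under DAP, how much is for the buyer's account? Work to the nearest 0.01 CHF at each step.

DAP: the seller bears all costs to the named destination except import duty and clearance.
Seller's account: goods 197773.71 + inland to port 215.72 + export clearance 63.97 + origin terminal 936.34 + freight 4166.37 + insurance 121.99 + destination terminal 477.12 + delivery 2153.34 = 205908.56
Buyer's account: duty 8891.83 = 8891.83

Buyer's account: CHF 8891.83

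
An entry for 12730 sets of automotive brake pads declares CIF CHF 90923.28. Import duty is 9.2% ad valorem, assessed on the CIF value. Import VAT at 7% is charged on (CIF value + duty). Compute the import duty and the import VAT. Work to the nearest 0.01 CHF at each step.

Import duty: CHF 8364.94; import VAT: CHF 6950.18

Import duty = 90923.28 × 9.2% = 8364.94
VAT base = CIF + duty = 90923.28 + 8364.94 = 99288.22
Import VAT = 99288.22 × 7% = 6950.18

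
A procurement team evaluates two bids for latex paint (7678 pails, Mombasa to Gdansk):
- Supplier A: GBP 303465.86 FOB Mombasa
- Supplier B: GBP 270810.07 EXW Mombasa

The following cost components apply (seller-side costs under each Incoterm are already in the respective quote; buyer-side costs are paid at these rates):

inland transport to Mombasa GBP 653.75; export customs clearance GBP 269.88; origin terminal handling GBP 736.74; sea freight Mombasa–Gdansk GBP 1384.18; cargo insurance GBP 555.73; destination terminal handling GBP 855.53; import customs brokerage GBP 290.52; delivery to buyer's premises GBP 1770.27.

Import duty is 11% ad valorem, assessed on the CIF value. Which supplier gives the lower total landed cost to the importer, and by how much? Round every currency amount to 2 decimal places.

Supplier A (FOB):
CIF value = FOB price + freight + insurance = 303465.86 + 1384.18 + 555.73 = 305405.77
Import duty = 305405.77 × 11% = 33594.63
Buyer bears (A): 1384.18 + 555.73 + 855.53 + 290.52 + 1770.27 = 4856.23
Landed cost (A) = invoice 303465.86 + 4856.23 + duty 33594.63 = 341916.72
Supplier B (EXW):
CIF value = EXW price + inland to port + export clearance + origin terminal + freight + insurance = 270810.07 + 653.75 + 269.88 + 736.74 + 1384.18 + 555.73 = 274410.35
Import duty = 274410.35 × 11% = 30185.14
Buyer bears (B): 653.75 + 269.88 + 736.74 + 1384.18 + 555.73 + 855.53 + 290.52 + 1770.27 = 6516.60
Landed cost (B) = invoice 270810.07 + 6516.60 + duty 30185.14 = 307511.81
Difference = |341916.72 − 307511.81| = 34404.91

Supplier B is cheaper by GBP 34404.91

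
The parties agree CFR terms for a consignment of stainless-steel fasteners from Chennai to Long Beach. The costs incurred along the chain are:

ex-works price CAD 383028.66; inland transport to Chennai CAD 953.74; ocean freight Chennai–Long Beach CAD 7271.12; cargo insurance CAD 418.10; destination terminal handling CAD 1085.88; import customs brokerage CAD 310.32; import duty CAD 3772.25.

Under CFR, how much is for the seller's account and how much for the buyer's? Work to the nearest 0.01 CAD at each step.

Seller: CAD 391253.52; buyer: CAD 5586.55

CFR: the seller pays costs through ocean freight to the destination port, but not insurance.
Seller's account: goods 383028.66 + inland to port 953.74 + freight 7271.12 = 391253.52
Buyer's account: insurance 418.10 + destination terminal 1085.88 + brokerage 310.32 + duty 3772.25 = 5586.55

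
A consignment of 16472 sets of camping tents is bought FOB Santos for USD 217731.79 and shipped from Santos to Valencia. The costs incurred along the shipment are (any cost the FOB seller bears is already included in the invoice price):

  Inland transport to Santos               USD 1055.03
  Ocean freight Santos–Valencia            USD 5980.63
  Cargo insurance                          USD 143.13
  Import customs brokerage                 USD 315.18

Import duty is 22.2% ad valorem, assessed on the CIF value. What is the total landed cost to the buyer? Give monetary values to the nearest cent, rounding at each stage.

FOB: the seller bears costs until goods are on board at the origin port; the buyer bears freight, insurance and all costs thereafter.
Already in the invoice (seller's account under FOB): inland to port — exclude.
CIF value = FOB price + freight + insurance = 217731.79 + 5980.63 + 143.13 = 223855.55
Import duty = 223855.55 × 22.2% = 49695.93
Buyer bears: freight 5980.63 + insurance 143.13 + brokerage 315.18 + duty 49695.93 = 56134.87
Landed cost = invoice 217731.79 + 56134.87 = 273866.66

Total landed cost: USD 273866.66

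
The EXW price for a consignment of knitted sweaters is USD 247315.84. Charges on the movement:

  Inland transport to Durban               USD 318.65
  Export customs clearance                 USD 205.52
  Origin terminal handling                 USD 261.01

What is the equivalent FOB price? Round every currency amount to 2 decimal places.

FOB price: USD 248101.02

From EXW to FOB, the seller additionally bears: inland to port, export clearance, origin terminal.
FOB price = 247315.84 + 318.65 + 205.52 + 261.01 = 248101.02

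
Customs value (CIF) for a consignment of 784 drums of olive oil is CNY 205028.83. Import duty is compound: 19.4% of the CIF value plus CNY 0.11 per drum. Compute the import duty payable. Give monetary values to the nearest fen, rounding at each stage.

Ad valorem component: 205028.83 × 19.4% = 39775.59
Specific component: 784 × 0.11 = 86.24
Import duty = 39775.59 + 86.24 = 39861.83

Import duty: CNY 39861.83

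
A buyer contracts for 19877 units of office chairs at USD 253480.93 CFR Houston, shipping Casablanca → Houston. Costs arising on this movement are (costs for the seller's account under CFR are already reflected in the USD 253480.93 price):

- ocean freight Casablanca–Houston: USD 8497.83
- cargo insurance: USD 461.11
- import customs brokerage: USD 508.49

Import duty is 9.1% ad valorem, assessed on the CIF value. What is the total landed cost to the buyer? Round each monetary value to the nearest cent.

CFR: the seller pays costs through ocean freight to the destination port, but not insurance.
Already in the invoice (seller's account under CFR): freight — exclude.
CIF value = CFR price + insurance = 253480.93 + 461.11 = 253942.04
Import duty = 253942.04 × 9.1% = 23108.73
Buyer bears: insurance 461.11 + brokerage 508.49 + duty 23108.73 = 24078.33
Landed cost = invoice 253480.93 + 24078.33 = 277559.26

Total landed cost: USD 277559.26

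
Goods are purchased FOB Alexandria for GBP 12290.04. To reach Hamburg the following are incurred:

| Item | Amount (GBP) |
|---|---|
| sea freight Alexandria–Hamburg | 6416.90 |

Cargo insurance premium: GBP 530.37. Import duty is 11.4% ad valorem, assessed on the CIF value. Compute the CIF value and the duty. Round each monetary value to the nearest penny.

CIF = FOB price + freight + insurance
CIF = 12290.04 + 6416.90 + 530.37 = 19237.31
Import duty = 19237.31 × 11.4% = 2193.05

CIF value: GBP 19237.31; import duty: GBP 2193.05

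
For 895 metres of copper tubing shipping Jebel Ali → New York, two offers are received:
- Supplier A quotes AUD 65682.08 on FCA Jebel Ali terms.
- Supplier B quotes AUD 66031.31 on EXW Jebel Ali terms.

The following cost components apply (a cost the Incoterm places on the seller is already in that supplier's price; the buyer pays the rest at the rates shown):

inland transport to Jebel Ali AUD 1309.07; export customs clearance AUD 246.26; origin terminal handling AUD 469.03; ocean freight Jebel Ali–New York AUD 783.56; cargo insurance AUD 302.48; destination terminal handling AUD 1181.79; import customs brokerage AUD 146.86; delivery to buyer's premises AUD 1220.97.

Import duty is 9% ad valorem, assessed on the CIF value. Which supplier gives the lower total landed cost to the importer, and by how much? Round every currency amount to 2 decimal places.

Supplier A is cheaper by AUD 2075.97

Supplier A (FCA):
CIF value = FCA price + origin terminal + freight + insurance = 65682.08 + 469.03 + 783.56 + 302.48 = 67237.15
Import duty = 67237.15 × 9% = 6051.34
Buyer bears (A): 469.03 + 783.56 + 302.48 + 1181.79 + 146.86 + 1220.97 = 4104.69
Landed cost (A) = invoice 65682.08 + 4104.69 + duty 6051.34 = 75838.11
Supplier B (EXW):
CIF value = EXW price + inland to port + export clearance + origin terminal + freight + insurance = 66031.31 + 1309.07 + 246.26 + 469.03 + 783.56 + 302.48 = 69141.71
Import duty = 69141.71 × 9% = 6222.75
Buyer bears (B): 1309.07 + 246.26 + 469.03 + 783.56 + 302.48 + 1181.79 + 146.86 + 1220.97 = 5660.02
Landed cost (B) = invoice 66031.31 + 5660.02 + duty 6222.75 = 77914.08
Difference = |75838.11 − 77914.08| = 2075.97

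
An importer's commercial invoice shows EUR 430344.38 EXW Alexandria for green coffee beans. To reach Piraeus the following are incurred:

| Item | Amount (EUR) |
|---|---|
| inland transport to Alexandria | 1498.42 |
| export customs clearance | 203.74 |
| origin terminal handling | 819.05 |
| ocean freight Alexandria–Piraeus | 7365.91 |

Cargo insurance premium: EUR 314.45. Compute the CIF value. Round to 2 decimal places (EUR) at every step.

CIF value: EUR 440545.95

CIF = EXW price + pre-shipment costs + freight + insurance
CIF = 430344.38 + 1498.42 + 203.74 + 819.05 + 7365.91 + 314.45 = 440545.95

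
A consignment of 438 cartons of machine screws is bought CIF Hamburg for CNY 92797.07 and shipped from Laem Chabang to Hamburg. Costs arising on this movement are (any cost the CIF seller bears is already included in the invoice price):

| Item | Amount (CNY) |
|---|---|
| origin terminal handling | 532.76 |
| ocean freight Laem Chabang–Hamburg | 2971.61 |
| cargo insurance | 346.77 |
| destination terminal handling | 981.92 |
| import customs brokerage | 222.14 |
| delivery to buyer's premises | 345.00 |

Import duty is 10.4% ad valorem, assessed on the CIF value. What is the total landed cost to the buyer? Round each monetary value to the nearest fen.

CIF: the seller pays costs through ocean freight and marine insurance to the destination port.
Already in the invoice (seller's account under CIF): origin terminal, freight, insurance — exclude.
The CIF price already equals the CIF value: 92797.07
Import duty = 92797.07 × 10.4% = 9650.90
Buyer bears: destination terminal 981.92 + brokerage 222.14 + delivery 345.00 + duty 9650.90 = 11199.96
Landed cost = invoice 92797.07 + 11199.96 = 103997.03

Total landed cost: CNY 103997.03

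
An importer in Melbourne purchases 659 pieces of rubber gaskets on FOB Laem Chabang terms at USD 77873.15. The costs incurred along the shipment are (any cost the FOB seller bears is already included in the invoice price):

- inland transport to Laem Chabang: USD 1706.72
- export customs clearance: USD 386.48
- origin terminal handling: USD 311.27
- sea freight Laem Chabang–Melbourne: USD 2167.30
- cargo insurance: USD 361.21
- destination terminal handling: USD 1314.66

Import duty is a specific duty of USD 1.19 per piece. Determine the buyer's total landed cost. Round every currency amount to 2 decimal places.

Total landed cost: USD 82500.53

FOB: the seller bears costs until goods are on board at the origin port; the buyer bears freight, insurance and all costs thereafter.
Already in the invoice (seller's account under FOB): inland to port, export clearance, origin terminal — exclude.
CIF value = FOB price + freight + insurance = 77873.15 + 2167.30 + 361.21 = 80401.66
Import duty = 659 × 1.19 = 784.21
Buyer bears: freight 2167.30 + insurance 361.21 + destination terminal 1314.66 + duty 784.21 = 4627.38
Landed cost = invoice 77873.15 + 4627.38 = 82500.53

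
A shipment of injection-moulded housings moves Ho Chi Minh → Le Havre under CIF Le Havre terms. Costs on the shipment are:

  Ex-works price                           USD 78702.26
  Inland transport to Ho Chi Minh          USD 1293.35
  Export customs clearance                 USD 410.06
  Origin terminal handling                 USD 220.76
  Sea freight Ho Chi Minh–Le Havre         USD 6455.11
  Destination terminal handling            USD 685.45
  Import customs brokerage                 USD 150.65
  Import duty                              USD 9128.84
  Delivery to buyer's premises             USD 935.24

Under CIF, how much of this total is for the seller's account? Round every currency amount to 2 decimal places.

CIF: the seller pays costs through ocean freight and marine insurance to the destination port.
Seller's account: goods 78702.26 + inland to port 1293.35 + export clearance 410.06 + origin terminal 220.76 + freight 6455.11 = 87081.54
Buyer's account: destination terminal 685.45 + brokerage 150.65 + duty 9128.84 + delivery 935.24 = 10900.18

Seller's account: USD 87081.54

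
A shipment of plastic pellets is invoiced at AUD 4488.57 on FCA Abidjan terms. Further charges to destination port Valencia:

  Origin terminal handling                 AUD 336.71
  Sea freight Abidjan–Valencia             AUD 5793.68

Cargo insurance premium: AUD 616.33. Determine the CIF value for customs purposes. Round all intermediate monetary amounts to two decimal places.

CIF = FCA price + pre-shipment costs + freight + insurance
CIF = 4488.57 + 336.71 + 5793.68 + 616.33 = 11235.29

CIF value: AUD 11235.29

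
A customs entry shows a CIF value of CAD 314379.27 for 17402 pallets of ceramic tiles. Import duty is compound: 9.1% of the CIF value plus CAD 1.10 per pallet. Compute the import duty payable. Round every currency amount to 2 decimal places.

Ad valorem component: 314379.27 × 9.1% = 28608.51
Specific component: 17402 × 1.10 = 19142.20
Import duty = 28608.51 + 19142.20 = 47750.71

Import duty: CAD 47750.71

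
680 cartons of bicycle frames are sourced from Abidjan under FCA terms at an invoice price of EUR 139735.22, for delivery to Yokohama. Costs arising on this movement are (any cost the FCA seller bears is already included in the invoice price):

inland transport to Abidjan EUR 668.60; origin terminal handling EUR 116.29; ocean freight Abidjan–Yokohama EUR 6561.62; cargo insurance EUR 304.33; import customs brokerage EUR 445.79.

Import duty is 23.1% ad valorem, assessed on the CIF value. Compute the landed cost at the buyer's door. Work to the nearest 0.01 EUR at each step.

Total landed cost: EUR 181054.98

FCA: the seller delivers export-cleared goods to the carrier; the buyer bears costs from that point.
Already in the invoice (seller's account under FCA): inland to port — exclude.
CIF value = FCA price + origin terminal + freight + insurance = 139735.22 + 116.29 + 6561.62 + 304.33 = 146717.46
Import duty = 146717.46 × 23.1% = 33891.73
Buyer bears: origin terminal 116.29 + freight 6561.62 + insurance 304.33 + brokerage 445.79 + duty 33891.73 = 41319.76
Landed cost = invoice 139735.22 + 41319.76 = 181054.98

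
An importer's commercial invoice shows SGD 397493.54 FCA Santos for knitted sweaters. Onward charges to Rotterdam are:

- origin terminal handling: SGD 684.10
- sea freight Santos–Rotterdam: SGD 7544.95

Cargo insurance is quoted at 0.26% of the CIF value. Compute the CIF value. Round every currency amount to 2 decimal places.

Let C be the CIF value. C = FCA price + pre-shipment costs + freight + 0.26% × C
C − 0.26% × C = 397493.54 + 684.10 + 7544.95
0.9974 × C = 405722.59
C = 405722.59 / 0.9974 = 406780.22
Insurance premium = 0.26% × 406780.22 = 1057.63

CIF value: SGD 406780.22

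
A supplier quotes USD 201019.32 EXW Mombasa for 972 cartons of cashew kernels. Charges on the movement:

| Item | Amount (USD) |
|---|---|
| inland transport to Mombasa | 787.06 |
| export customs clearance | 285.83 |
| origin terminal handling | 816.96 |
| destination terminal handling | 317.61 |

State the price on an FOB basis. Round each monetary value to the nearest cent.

FOB price: USD 202909.17

Not relevant to the conversion: destination terminal — on the buyer under both terms; not part of either seller's price.
From EXW to FOB, the seller additionally bears: inland to port, export clearance, origin terminal.
FOB price = 201019.32 + 787.06 + 285.83 + 816.96 = 202909.17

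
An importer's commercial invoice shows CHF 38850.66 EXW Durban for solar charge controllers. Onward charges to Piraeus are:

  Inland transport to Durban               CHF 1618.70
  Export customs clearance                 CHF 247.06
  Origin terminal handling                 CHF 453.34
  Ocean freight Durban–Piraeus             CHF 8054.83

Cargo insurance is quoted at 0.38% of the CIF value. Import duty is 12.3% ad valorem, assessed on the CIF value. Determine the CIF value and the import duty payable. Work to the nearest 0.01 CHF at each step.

CIF value: CHF 49412.36; import duty: CHF 6077.72

Let C be the CIF value. C = EXW price + pre-shipment costs + freight + 0.38% × C
C − 0.38% × C = 38850.66 + 1618.70 + 247.06 + 453.34 + 8054.83
0.9962 × C = 49224.59
C = 49224.59 / 0.9962 = 49412.36
Insurance premium = 0.38% × 49412.36 = 187.77
Import duty = 49412.36 × 12.3% = 6077.72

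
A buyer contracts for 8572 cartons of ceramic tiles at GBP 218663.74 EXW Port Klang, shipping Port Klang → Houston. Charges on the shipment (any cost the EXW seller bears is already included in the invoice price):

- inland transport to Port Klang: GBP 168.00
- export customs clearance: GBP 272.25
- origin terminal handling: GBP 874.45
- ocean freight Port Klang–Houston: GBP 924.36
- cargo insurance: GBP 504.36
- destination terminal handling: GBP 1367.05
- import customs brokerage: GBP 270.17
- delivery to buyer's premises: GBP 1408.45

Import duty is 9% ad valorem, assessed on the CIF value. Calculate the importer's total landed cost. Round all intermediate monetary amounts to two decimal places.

Total landed cost: GBP 244379.47

EXW: the seller makes goods available at their premises; the buyer bears all onward costs.
CIF value = EXW price + inland to port + export clearance + origin terminal + freight + insurance = 218663.74 + 168.00 + 272.25 + 874.45 + 924.36 + 504.36 = 221407.16
Import duty = 221407.16 × 9% = 19926.64
Buyer bears: inland to port 168.00 + export clearance 272.25 + origin terminal 874.45 + freight 924.36 + insurance 504.36 + destination terminal 1367.05 + brokerage 270.17 + delivery 1408.45 + duty 19926.64 = 25715.73
Landed cost = invoice 218663.74 + 25715.73 = 244379.47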